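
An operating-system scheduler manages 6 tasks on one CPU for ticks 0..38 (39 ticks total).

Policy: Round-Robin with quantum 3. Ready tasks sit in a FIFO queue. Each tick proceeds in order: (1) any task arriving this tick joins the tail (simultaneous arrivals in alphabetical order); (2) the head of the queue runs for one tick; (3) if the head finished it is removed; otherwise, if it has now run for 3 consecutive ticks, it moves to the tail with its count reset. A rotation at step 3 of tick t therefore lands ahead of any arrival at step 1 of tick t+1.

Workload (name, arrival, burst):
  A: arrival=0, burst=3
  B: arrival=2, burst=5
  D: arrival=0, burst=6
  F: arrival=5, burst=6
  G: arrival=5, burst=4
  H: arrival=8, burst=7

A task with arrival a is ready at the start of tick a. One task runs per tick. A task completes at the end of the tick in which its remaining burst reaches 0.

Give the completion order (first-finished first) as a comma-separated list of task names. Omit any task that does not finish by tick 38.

completion order = A, D, B, F, G, H

t=0: queue=[A,D] q_used=0 → run A
t=1: queue=[A,D] q_used=1 → run A
t=2: queue=[A,D,B] q_used=2 → run A
t=3: queue=[D,B] q_used=0 → run D
t=4: queue=[D,B] q_used=1 → run D
t=5: queue=[D,B,F,G] q_used=2 → run D
t=6: queue=[B,F,G,D] q_used=0 → run B
t=7: queue=[B,F,G,D] q_used=1 → run B
t=8: queue=[B,F,G,D,H] q_used=2 → run B
t=9: queue=[F,G,D,H,B] q_used=0 → run F
t=10: queue=[F,G,D,H,B] q_used=1 → run F
t=11: queue=[F,G,D,H,B] q_used=2 → run F
t=12: queue=[G,D,H,B,F] q_used=0 → run G
t=13: queue=[G,D,H,B,F] q_used=1 → run G
t=14: queue=[G,D,H,B,F] q_used=2 → run G
t=15: queue=[D,H,B,F,G] q_used=0 → run D
t=16: queue=[D,H,B,F,G] q_used=1 → run D
t=17: queue=[D,H,B,F,G] q_used=2 → run D
t=18: queue=[H,B,F,G] q_used=0 → run H
t=19: queue=[H,B,F,G] q_used=1 → run H
t=20: queue=[H,B,F,G] q_used=2 → run H
t=21: queue=[B,F,G,H] q_used=0 → run B
t=22: queue=[B,F,G,H] q_used=1 → run B
t=23: queue=[F,G,H] q_used=0 → run F
t=24: queue=[F,G,H] q_used=1 → run F
t=25: queue=[F,G,H] q_used=2 → run F
t=26: queue=[G,H] q_used=0 → run G
t=27: queue=[H] q_used=0 → run H
t=28: queue=[H] q_used=1 → run H
t=29: queue=[H] q_used=2 → run H
t=30: queue=[H] q_used=0 → run H
t=31: (idle)
t=32: (idle)
t=33: (idle)
t=34: (idle)
t=35: (idle)
t=36: (idle)
t=37: (idle)
t=38: (idle)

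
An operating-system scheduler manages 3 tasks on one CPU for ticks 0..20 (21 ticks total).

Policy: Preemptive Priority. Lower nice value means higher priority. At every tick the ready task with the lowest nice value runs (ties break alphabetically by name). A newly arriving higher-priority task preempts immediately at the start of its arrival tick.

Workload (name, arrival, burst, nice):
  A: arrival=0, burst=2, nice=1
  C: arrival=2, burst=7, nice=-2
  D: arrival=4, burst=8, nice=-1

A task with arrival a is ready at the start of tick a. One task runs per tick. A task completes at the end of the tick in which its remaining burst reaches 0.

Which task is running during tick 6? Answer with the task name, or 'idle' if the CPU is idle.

running at tick 6 = C

t=0: ready={A} → run A
t=1: ready={A} → run A
t=2: ready={C} → run C
t=3: ready={C} → run C
t=4: ready={C,D} → run C
t=5: ready={C,D} → run C
t=6: ready={C,D} → run C
t=7: ready={C,D} → run C
t=8: ready={C,D} → run C
t=9: ready={D} → run D
t=10: ready={D} → run D
t=11: ready={D} → run D
t=12: ready={D} → run D
t=13: ready={D} → run D
t=14: ready={D} → run D
t=15: ready={D} → run D
t=16: ready={D} → run D
t=17: (idle)
t=18: (idle)
t=19: (idle)
t=20: (idle)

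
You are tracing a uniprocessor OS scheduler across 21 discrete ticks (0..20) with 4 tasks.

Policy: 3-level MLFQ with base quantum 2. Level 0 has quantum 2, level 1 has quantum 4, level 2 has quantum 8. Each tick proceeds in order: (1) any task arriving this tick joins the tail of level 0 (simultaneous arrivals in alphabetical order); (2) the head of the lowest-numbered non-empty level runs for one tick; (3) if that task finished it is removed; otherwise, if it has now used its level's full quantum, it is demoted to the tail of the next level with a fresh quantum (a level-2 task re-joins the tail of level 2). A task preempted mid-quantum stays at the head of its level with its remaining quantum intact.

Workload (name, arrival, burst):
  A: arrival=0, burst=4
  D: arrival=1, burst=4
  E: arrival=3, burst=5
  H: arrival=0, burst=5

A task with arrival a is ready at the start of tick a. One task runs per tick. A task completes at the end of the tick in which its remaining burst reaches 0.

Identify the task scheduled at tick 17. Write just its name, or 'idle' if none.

t=0: L0/L1/L2 = AH/-/- → run A
t=1: L0/L1/L2 = AHD/-/- → run A
t=2: L0/L1/L2 = HD/A/- → run H
t=3: L0/L1/L2 = HDE/A/- → run H
t=4: L0/L1/L2 = DE/AH/- → run D
t=5: L0/L1/L2 = DE/AH/- → run D
t=6: L0/L1/L2 = E/AHD/- → run E
t=7: L0/L1/L2 = E/AHD/- → run E
t=8: L0/L1/L2 = -/AHDE/- → run A
t=9: L0/L1/L2 = -/AHDE/- → run A
t=10: L0/L1/L2 = -/HDE/- → run H
t=11: L0/L1/L2 = -/HDE/- → run H
t=12: L0/L1/L2 = -/HDE/- → run H
t=13: L0/L1/L2 = -/DE/- → run D
t=14: L0/L1/L2 = -/DE/- → run D
t=15: L0/L1/L2 = -/E/- → run E
t=16: L0/L1/L2 = -/E/- → run E
t=17: L0/L1/L2 = -/E/- → run E
t=18: (idle)
t=19: (idle)
t=20: (idle)

running at tick 17 = E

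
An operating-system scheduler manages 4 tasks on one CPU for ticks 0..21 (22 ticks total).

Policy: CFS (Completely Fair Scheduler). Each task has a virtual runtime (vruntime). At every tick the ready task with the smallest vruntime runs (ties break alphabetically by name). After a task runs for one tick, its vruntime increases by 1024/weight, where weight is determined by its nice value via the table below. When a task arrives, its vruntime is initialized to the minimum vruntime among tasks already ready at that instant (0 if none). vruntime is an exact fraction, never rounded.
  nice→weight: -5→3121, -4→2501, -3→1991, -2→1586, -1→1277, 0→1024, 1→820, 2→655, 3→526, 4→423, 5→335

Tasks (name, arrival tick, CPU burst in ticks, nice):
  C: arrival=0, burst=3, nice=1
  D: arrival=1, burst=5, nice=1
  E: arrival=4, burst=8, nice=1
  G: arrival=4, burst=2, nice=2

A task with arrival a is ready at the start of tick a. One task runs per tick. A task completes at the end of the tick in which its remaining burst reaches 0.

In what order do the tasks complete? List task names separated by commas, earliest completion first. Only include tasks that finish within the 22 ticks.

t=0: vr[C=0] → run C
t=1: vr[C=256/205 D=256/205] → run C
t=2: vr[C=512/205 D=256/205] → run D
t=3: vr[C=512/205 D=512/205] → run C
t=4: vr[D=512/205 E=512/205 G=512/205] → run D
t=5: vr[D=768/205 E=512/205 G=512/205] → run E
t=6: vr[D=768/205 E=768/205 G=512/205] → run G
t=7: vr[D=768/205 E=768/205 G=109056/26855] → run D
t=8: vr[D=1024/205 E=768/205 G=109056/26855] → run E
t=9: vr[D=1024/205 E=1024/205 G=109056/26855] → run G
t=10: vr[D=1024/205 E=1024/205] → run D
t=11: vr[D=256/41 E=1024/205] → run E
t=12: vr[D=256/41 E=256/41] → run D
t=13: vr[E=256/41] → run E
t=14: vr[E=1536/205] → run E
t=15: vr[E=1792/205] → run E
t=16: vr[E=2048/205] → run E
t=17: vr[E=2304/205] → run E
t=18: (idle)
t=19: (idle)
t=20: (idle)
t=21: (idle)

completion order = C, G, D, E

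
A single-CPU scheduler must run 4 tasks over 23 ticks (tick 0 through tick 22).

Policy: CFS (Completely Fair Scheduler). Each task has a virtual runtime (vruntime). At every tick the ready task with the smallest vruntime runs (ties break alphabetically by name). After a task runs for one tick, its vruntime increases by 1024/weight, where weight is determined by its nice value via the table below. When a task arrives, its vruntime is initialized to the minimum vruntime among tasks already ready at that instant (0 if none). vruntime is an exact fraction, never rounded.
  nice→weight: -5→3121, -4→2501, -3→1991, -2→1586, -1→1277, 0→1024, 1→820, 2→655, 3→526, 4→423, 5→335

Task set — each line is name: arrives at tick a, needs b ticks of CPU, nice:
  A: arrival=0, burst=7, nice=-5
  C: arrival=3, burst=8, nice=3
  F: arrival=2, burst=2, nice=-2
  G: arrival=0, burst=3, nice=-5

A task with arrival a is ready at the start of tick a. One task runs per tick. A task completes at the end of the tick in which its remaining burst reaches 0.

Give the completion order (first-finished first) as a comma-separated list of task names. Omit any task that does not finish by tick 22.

t=0: vr[A=0 G=0] → run A
t=1: vr[A=1024/3121 G=0] → run G
t=2: vr[A=1024/3121 F=1024/3121 G=1024/3121] → run A
t=3: vr[A=2048/3121 C=1024/3121 F=1024/3121 G=1024/3121] → run C
t=4: vr[A=2048/3121 C=1867264/820823 F=1024/3121 G=1024/3121] → run F
t=5: vr[A=2048/3121 C=1867264/820823 F=2409984/2474953 G=1024/3121] → run G
t=6: vr[A=2048/3121 C=1867264/820823 F=2409984/2474953 G=2048/3121] → run A
t=7: vr[A=3072/3121 C=1867264/820823 F=2409984/2474953 G=2048/3121] → run G
t=8: vr[A=3072/3121 C=1867264/820823 F=2409984/2474953] → run F
t=9: vr[A=3072/3121 C=1867264/820823] → run A
t=10: vr[A=4096/3121 C=1867264/820823] → run A
t=11: vr[A=5120/3121 C=1867264/820823] → run A
t=12: vr[A=6144/3121 C=1867264/820823] → run A
t=13: vr[C=1867264/820823] → run C
t=14: vr[C=3465216/820823] → run C
t=15: vr[C=5063168/820823] → run C
t=16: vr[C=6661120/820823] → run C
t=17: vr[C=8259072/820823] → run C
t=18: vr[C=9857024/820823] → run C
t=19: vr[C=11454976/820823] → run C
t=20: (idle)
t=21: (idle)
t=22: (idle)

completion order = G, F, A, C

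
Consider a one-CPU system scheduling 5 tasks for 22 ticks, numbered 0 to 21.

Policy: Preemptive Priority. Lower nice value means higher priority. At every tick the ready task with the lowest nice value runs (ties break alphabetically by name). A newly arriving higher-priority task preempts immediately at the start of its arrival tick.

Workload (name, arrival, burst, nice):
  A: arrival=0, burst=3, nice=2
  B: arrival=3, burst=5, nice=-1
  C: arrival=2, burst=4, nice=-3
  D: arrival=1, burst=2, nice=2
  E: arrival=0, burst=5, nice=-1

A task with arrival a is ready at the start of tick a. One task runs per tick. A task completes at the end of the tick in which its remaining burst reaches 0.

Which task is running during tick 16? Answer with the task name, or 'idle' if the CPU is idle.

running at tick 16 = A

t=0: ready={A,E} → run E
t=1: ready={A,D,E} → run E
t=2: ready={A,C,D,E} → run C
t=3: ready={A,B,C,D,E} → run C
t=4: ready={A,B,C,D,E} → run C
t=5: ready={A,B,C,D,E} → run C
t=6: ready={A,B,D,E} → run B
t=7: ready={A,B,D,E} → run B
t=8: ready={A,B,D,E} → run B
t=9: ready={A,B,D,E} → run B
t=10: ready={A,B,D,E} → run B
t=11: ready={A,D,E} → run E
t=12: ready={A,D,E} → run E
t=13: ready={A,D,E} → run E
t=14: ready={A,D} → run A
t=15: ready={A,D} → run A
t=16: ready={A,D} → run A
t=17: ready={D} → run D
t=18: ready={D} → run D
t=19: (idle)
t=20: (idle)
t=21: (idle)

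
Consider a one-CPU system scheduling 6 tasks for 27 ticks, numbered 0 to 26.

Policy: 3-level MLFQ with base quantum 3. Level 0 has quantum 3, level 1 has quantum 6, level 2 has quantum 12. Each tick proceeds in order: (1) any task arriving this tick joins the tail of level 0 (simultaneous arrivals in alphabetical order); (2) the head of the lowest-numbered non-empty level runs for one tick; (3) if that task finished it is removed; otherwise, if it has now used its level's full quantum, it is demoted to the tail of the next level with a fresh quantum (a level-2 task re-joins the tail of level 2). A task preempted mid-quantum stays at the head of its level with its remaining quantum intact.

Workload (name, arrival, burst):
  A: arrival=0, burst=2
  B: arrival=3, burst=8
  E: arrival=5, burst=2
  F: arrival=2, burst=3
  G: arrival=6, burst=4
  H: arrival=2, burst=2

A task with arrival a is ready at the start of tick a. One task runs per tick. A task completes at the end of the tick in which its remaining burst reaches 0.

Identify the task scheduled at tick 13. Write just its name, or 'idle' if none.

running at tick 13 = G

t=0: L0/L1/L2 = A/-/- → run A
t=1: L0/L1/L2 = A/-/- → run A
t=2: L0/L1/L2 = FH/-/- → run F
t=3: L0/L1/L2 = FHB/-/- → run F
t=4: L0/L1/L2 = FHB/-/- → run F
t=5: L0/L1/L2 = HBE/-/- → run H
t=6: L0/L1/L2 = HBEG/-/- → run H
t=7: L0/L1/L2 = BEG/-/- → run B
t=8: L0/L1/L2 = BEG/-/- → run B
t=9: L0/L1/L2 = BEG/-/- → run B
t=10: L0/L1/L2 = EG/B/- → run E
t=11: L0/L1/L2 = EG/B/- → run E
t=12: L0/L1/L2 = G/B/- → run G
t=13: L0/L1/L2 = G/B/- → run G
t=14: L0/L1/L2 = G/B/- → run G
t=15: L0/L1/L2 = -/BG/- → run B
t=16: L0/L1/L2 = -/BG/- → run B
t=17: L0/L1/L2 = -/BG/- → run B
t=18: L0/L1/L2 = -/BG/- → run B
t=19: L0/L1/L2 = -/BG/- → run B
t=20: L0/L1/L2 = -/G/- → run G
t=21: (idle)
t=22: (idle)
t=23: (idle)
t=24: (idle)
t=25: (idle)
t=26: (idle)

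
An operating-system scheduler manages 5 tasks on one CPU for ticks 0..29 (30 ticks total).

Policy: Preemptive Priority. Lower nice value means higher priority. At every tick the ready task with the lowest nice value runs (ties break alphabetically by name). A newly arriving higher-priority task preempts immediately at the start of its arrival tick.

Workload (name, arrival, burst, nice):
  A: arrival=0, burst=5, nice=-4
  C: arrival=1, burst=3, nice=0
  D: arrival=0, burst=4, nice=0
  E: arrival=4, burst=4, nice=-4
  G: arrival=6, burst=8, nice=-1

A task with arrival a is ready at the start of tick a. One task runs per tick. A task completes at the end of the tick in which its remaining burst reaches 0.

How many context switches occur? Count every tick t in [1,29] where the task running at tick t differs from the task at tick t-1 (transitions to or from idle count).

context switches = 5

t=0: ready={A,D} → run A
t=1: ready={A,C,D} → run A
t=2: ready={A,C,D} → run A
t=3: ready={A,C,D} → run A
t=4: ready={A,C,D,E} → run A
t=5: ready={C,D,E} → run E
t=6: ready={C,D,E,G} → run E
t=7: ready={C,D,E,G} → run E
t=8: ready={C,D,E,G} → run E
t=9: ready={C,D,G} → run G
t=10: ready={C,D,G} → run G
t=11: ready={C,D,G} → run G
t=12: ready={C,D,G} → run G
t=13: ready={C,D,G} → run G
t=14: ready={C,D,G} → run G
t=15: ready={C,D,G} → run G
t=16: ready={C,D,G} → run G
t=17: ready={C,D} → run C
t=18: ready={C,D} → run C
t=19: ready={C,D} → run C
t=20: ready={D} → run D
t=21: ready={D} → run D
t=22: ready={D} → run D
t=23: ready={D} → run D
t=24: (idle)
t=25: (idle)
t=26: (idle)
t=27: (idle)
t=28: (idle)
t=29: (idle)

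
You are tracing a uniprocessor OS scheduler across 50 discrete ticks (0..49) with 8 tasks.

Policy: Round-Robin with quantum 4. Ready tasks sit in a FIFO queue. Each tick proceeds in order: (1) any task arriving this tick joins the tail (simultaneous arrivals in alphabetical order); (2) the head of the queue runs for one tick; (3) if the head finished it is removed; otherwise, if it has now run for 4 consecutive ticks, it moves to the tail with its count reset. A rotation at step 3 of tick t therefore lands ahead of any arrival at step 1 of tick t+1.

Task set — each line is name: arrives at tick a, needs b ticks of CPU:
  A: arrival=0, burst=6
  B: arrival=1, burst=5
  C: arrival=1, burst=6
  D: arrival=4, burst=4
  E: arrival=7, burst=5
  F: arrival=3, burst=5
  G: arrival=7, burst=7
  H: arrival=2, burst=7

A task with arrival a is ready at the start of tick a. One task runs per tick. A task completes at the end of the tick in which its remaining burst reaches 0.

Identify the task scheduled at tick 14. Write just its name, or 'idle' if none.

t=0: queue=[A] q_used=0 → run A
t=1: queue=[A,B,C] q_used=1 → run A
t=2: queue=[A,B,C,H] q_used=2 → run A
t=3: queue=[A,B,C,H,F] q_used=3 → run A
t=4: queue=[B,C,H,F,A,D] q_used=0 → run B
t=5: queue=[B,C,H,F,A,D] q_used=1 → run B
t=6: queue=[B,C,H,F,A,D] q_used=2 → run B
t=7: queue=[B,C,H,F,A,D,E,G] q_used=3 → run B
t=8: queue=[C,H,F,A,D,E,G,B] q_used=0 → run C
t=9: queue=[C,H,F,A,D,E,G,B] q_used=1 → run C
t=10: queue=[C,H,F,A,D,E,G,B] q_used=2 → run C
t=11: queue=[C,H,F,A,D,E,G,B] q_used=3 → run C
t=12: queue=[H,F,A,D,E,G,B,C] q_used=0 → run H
t=13: queue=[H,F,A,D,E,G,B,C] q_used=1 → run H
t=14: queue=[H,F,A,D,E,G,B,C] q_used=2 → run H
t=15: queue=[H,F,A,D,E,G,B,C] q_used=3 → run H
t=16: queue=[F,A,D,E,G,B,C,H] q_used=0 → run F
t=17: queue=[F,A,D,E,G,B,C,H] q_used=1 → run F
t=18: queue=[F,A,D,E,G,B,C,H] q_used=2 → run F
t=19: queue=[F,A,D,E,G,B,C,H] q_used=3 → run F
t=20: queue=[A,D,E,G,B,C,H,F] q_used=0 → run A
t=21: queue=[A,D,E,G,B,C,H,F] q_used=1 → run A
t=22: queue=[D,E,G,B,C,H,F] q_used=0 → run D
t=23: queue=[D,E,G,B,C,H,F] q_used=1 → run D
t=24: queue=[D,E,G,B,C,H,F] q_used=2 → run D
t=25: queue=[D,E,G,B,C,H,F] q_used=3 → run D
t=26: queue=[E,G,B,C,H,F] q_used=0 → run E
t=27: queue=[E,G,B,C,H,F] q_used=1 → run E
t=28: queue=[E,G,B,C,H,F] q_used=2 → run E
t=29: queue=[E,G,B,C,H,F] q_used=3 → run E
t=30: queue=[G,B,C,H,F,E] q_used=0 → run G
t=31: queue=[G,B,C,H,F,E] q_used=1 → run G
t=32: queue=[G,B,C,H,F,E] q_used=2 → run G
t=33: queue=[G,B,C,H,F,E] q_used=3 → run G
t=34: queue=[B,C,H,F,E,G] q_used=0 → run B
t=35: queue=[C,H,F,E,G] q_used=0 → run C
t=36: queue=[C,H,F,E,G] q_used=1 → run C
t=37: queue=[H,F,E,G] q_used=0 → run H
t=38: queue=[H,F,E,G] q_used=1 → run H
t=39: queue=[H,F,E,G] q_used=2 → run H
t=40: queue=[F,E,G] q_used=0 → run F
t=41: queue=[E,G] q_used=0 → run E
t=42: queue=[G] q_used=0 → run G
t=43: queue=[G] q_used=1 → run G
t=44: queue=[G] q_used=2 → run G
t=45: (idle)
t=46: (idle)
t=47: (idle)
t=48: (idle)
t=49: (idle)

running at tick 14 = H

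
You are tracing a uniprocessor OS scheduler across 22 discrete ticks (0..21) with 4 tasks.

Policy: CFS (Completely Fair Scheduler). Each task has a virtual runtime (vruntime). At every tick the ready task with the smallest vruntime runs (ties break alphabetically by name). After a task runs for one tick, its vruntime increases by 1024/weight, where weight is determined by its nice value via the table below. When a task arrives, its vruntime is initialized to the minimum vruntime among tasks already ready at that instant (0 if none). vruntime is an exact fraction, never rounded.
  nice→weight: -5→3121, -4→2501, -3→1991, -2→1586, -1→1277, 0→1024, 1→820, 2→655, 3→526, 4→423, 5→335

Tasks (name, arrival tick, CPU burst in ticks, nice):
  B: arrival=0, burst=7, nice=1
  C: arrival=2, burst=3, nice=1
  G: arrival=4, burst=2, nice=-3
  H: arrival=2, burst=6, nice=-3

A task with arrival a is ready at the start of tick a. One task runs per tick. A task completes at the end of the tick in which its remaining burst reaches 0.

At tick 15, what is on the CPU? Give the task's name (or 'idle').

running at tick 15 = H

t=0: vr[B=0] → run B
t=1: vr[B=256/205] → run B
t=2: vr[B=512/205 C=512/205 H=512/205] → run B
t=3: vr[B=768/205 C=512/205 H=512/205] → run C
t=4: vr[B=768/205 C=768/205 G=512/205 H=512/205] → run G
t=5: vr[B=768/205 C=768/205 G=1229312/408155 H=512/205] → run H
t=6: vr[B=768/205 C=768/205 G=1229312/408155 H=1229312/408155] → run G
t=7: vr[B=768/205 C=768/205 H=1229312/408155] → run H
t=8: vr[B=768/205 C=768/205 H=1439232/408155] → run H
t=9: vr[B=768/205 C=768/205 H=1649152/408155] → run B
t=10: vr[B=1024/205 C=768/205 H=1649152/408155] → run C
t=11: vr[B=1024/205 C=1024/205 H=1649152/408155] → run H
t=12: vr[B=1024/205 C=1024/205 H=1859072/408155] → run H
t=13: vr[B=1024/205 C=1024/205 H=2068992/408155] → run B
t=14: vr[B=256/41 C=1024/205 H=2068992/408155] → run C
t=15: vr[B=256/41 H=2068992/408155] → run H
t=16: vr[B=256/41] → run B
t=17: vr[B=1536/205] → run B
t=18: (idle)
t=19: (idle)
t=20: (idle)
t=21: (idle)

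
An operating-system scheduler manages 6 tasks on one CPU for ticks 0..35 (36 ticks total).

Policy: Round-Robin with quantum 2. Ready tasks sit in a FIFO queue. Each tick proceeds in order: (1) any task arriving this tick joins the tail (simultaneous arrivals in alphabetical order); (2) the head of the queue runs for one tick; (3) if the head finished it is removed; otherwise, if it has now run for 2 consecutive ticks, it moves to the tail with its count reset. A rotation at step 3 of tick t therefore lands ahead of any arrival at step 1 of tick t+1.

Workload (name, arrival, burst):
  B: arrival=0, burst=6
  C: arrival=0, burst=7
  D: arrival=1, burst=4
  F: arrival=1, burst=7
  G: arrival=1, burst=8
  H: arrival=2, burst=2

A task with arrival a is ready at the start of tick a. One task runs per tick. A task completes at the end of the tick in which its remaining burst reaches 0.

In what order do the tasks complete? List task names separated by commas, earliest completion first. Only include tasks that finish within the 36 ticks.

t=0: queue=[B,C] q_used=0 → run B
t=1: queue=[B,C,D,F,G] q_used=1 → run B
t=2: queue=[C,D,F,G,B,H] q_used=0 → run C
t=3: queue=[C,D,F,G,B,H] q_used=1 → run C
t=4: queue=[D,F,G,B,H,C] q_used=0 → run D
t=5: queue=[D,F,G,B,H,C] q_used=1 → run D
t=6: queue=[F,G,B,H,C,D] q_used=0 → run F
t=7: queue=[F,G,B,H,C,D] q_used=1 → run F
t=8: queue=[G,B,H,C,D,F] q_used=0 → run G
t=9: queue=[G,B,H,C,D,F] q_used=1 → run G
t=10: queue=[B,H,C,D,F,G] q_used=0 → run B
t=11: queue=[B,H,C,D,F,G] q_used=1 → run B
t=12: queue=[H,C,D,F,G,B] q_used=0 → run H
t=13: queue=[H,C,D,F,G,B] q_used=1 → run H
t=14: queue=[C,D,F,G,B] q_used=0 → run C
t=15: queue=[C,D,F,G,B] q_used=1 → run C
t=16: queue=[D,F,G,B,C] q_used=0 → run D
t=17: queue=[D,F,G,B,C] q_used=1 → run D
t=18: queue=[F,G,B,C] q_used=0 → run F
t=19: queue=[F,G,B,C] q_used=1 → run F
t=20: queue=[G,B,C,F] q_used=0 → run G
t=21: queue=[G,B,C,F] q_used=1 → run G
t=22: queue=[B,C,F,G] q_used=0 → run B
t=23: queue=[B,C,F,G] q_used=1 → run B
t=24: queue=[C,F,G] q_used=0 → run C
t=25: queue=[C,F,G] q_used=1 → run C
t=26: queue=[F,G,C] q_used=0 → run F
t=27: queue=[F,G,C] q_used=1 → run F
t=28: queue=[G,C,F] q_used=0 → run G
t=29: queue=[G,C,F] q_used=1 → run G
t=30: queue=[C,F,G] q_used=0 → run C
t=31: queue=[F,G] q_used=0 → run F
t=32: queue=[G] q_used=0 → run G
t=33: queue=[G] q_used=1 → run G
t=34: (idle)
t=35: (idle)

completion order = H, D, B, C, F, G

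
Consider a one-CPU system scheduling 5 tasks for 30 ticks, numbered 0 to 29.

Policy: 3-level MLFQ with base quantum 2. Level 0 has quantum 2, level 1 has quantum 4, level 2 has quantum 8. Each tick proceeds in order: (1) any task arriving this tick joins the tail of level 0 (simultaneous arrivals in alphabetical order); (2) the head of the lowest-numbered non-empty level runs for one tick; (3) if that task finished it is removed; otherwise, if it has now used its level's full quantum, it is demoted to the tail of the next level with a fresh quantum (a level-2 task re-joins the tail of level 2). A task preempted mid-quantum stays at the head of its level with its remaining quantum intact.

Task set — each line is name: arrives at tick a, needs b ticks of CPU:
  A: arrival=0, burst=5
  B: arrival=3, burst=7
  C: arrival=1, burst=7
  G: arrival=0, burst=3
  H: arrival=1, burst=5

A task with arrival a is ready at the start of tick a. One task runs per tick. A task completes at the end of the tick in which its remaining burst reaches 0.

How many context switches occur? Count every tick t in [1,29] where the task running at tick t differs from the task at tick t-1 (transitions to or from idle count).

t=0: L0/L1/L2 = AG/-/- → run A
t=1: L0/L1/L2 = AGCH/-/- → run A
t=2: L0/L1/L2 = GCH/A/- → run G
t=3: L0/L1/L2 = GCHB/A/- → run G
t=4: L0/L1/L2 = CHB/AG/- → run C
t=5: L0/L1/L2 = CHB/AG/- → run C
t=6: L0/L1/L2 = HB/AGC/- → run H
t=7: L0/L1/L2 = HB/AGC/- → run H
t=8: L0/L1/L2 = B/AGCH/- → run B
t=9: L0/L1/L2 = B/AGCH/- → run B
t=10: L0/L1/L2 = -/AGCHB/- → run A
t=11: L0/L1/L2 = -/AGCHB/- → run A
t=12: L0/L1/L2 = -/AGCHB/- → run A
t=13: L0/L1/L2 = -/GCHB/- → run G
t=14: L0/L1/L2 = -/CHB/- → run C
t=15: L0/L1/L2 = -/CHB/- → run C
t=16: L0/L1/L2 = -/CHB/- → run C
t=17: L0/L1/L2 = -/CHB/- → run C
t=18: L0/L1/L2 = -/HB/C → run H
t=19: L0/L1/L2 = -/HB/C → run H
t=20: L0/L1/L2 = -/HB/C → run H
t=21: L0/L1/L2 = -/B/C → run B
t=22: L0/L1/L2 = -/B/C → run B
t=23: L0/L1/L2 = -/B/C → run B
t=24: L0/L1/L2 = -/B/C → run B
t=25: L0/L1/L2 = -/-/CB → run C
t=26: L0/L1/L2 = -/-/B → run B
t=27: (idle)
t=28: (idle)
t=29: (idle)

context switches = 12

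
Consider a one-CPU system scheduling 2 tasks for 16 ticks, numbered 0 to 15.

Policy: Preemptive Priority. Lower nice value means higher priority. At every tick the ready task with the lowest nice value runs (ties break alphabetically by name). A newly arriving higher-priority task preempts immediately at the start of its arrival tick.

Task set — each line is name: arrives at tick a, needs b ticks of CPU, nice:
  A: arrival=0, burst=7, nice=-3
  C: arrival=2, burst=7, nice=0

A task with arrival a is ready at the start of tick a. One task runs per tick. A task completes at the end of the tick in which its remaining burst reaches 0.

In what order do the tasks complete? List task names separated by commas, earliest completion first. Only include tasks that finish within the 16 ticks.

t=0: ready={A} → run A
t=1: ready={A} → run A
t=2: ready={A,C} → run A
t=3: ready={A,C} → run A
t=4: ready={A,C} → run A
t=5: ready={A,C} → run A
t=6: ready={A,C} → run A
t=7: ready={C} → run C
t=8: ready={C} → run C
t=9: ready={C} → run C
t=10: ready={C} → run C
t=11: ready={C} → run C
t=12: ready={C} → run C
t=13: ready={C} → run C
t=14: (idle)
t=15: (idle)

completion order = A, C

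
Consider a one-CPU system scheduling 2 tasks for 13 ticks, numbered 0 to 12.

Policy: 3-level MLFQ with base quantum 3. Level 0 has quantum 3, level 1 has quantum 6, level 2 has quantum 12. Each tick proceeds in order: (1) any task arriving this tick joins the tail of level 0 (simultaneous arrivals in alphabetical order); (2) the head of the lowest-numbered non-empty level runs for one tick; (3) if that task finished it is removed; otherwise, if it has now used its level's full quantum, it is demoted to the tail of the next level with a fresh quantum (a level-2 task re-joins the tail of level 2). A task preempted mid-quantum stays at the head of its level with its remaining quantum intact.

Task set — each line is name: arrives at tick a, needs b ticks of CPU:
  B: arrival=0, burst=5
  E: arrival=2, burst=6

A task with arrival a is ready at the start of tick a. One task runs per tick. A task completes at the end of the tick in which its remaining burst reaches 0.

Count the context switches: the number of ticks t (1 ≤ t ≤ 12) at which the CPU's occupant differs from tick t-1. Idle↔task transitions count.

t=0: L0/L1/L2 = B/-/- → run B
t=1: L0/L1/L2 = B/-/- → run B
t=2: L0/L1/L2 = BE/-/- → run B
t=3: L0/L1/L2 = E/B/- → run E
t=4: L0/L1/L2 = E/B/- → run E
t=5: L0/L1/L2 = E/B/- → run E
t=6: L0/L1/L2 = -/BE/- → run B
t=7: L0/L1/L2 = -/BE/- → run B
t=8: L0/L1/L2 = -/E/- → run E
t=9: L0/L1/L2 = -/E/- → run E
t=10: L0/L1/L2 = -/E/- → run E
t=11: (idle)
t=12: (idle)

context switches = 4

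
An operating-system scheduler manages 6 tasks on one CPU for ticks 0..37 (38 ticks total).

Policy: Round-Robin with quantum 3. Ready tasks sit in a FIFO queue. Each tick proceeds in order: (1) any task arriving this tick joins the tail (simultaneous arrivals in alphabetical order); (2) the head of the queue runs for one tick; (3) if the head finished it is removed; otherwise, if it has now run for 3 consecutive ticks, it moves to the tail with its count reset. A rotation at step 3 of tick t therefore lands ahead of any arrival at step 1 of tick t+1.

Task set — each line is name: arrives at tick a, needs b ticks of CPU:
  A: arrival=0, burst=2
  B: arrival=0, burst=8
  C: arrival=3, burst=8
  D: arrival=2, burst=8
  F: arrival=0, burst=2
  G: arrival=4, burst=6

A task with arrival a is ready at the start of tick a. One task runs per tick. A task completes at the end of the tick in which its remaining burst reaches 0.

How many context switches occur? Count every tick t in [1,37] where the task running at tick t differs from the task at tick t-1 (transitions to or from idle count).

context switches = 13

t=0: queue=[A,B,F] q_used=0 → run A
t=1: queue=[A,B,F] q_used=1 → run A
t=2: queue=[B,F,D] q_used=0 → run B
t=3: queue=[B,F,D,C] q_used=1 → run B
t=4: queue=[B,F,D,C,G] q_used=2 → run B
t=5: queue=[F,D,C,G,B] q_used=0 → run F
t=6: queue=[F,D,C,G,B] q_used=1 → run F
t=7: queue=[D,C,G,B] q_used=0 → run D
t=8: queue=[D,C,G,B] q_used=1 → run D
t=9: queue=[D,C,G,B] q_used=2 → run D
t=10: queue=[C,G,B,D] q_used=0 → run C
t=11: queue=[C,G,B,D] q_used=1 → run C
t=12: queue=[C,G,B,D] q_used=2 → run C
t=13: queue=[G,B,D,C] q_used=0 → run G
t=14: queue=[G,B,D,C] q_used=1 → run G
t=15: queue=[G,B,D,C] q_used=2 → run G
t=16: queue=[B,D,C,G] q_used=0 → run B
t=17: queue=[B,D,C,G] q_used=1 → run B
t=18: queue=[B,D,C,G] q_used=2 → run B
t=19: queue=[D,C,G,B] q_used=0 → run D
t=20: queue=[D,C,G,B] q_used=1 → run D
t=21: queue=[D,C,G,B] q_used=2 → run D
t=22: queue=[C,G,B,D] q_used=0 → run C
t=23: queue=[C,G,B,D] q_used=1 → run C
t=24: queue=[C,G,B,D] q_used=2 → run C
t=25: queue=[G,B,D,C] q_used=0 → run G
t=26: queue=[G,B,D,C] q_used=1 → run G
t=27: queue=[G,B,D,C] q_used=2 → run G
t=28: queue=[B,D,C] q_used=0 → run B
t=29: queue=[B,D,C] q_used=1 → run B
t=30: queue=[D,C] q_used=0 → run D
t=31: queue=[D,C] q_used=1 → run D
t=32: queue=[C] q_used=0 → run C
t=33: queue=[C] q_used=1 → run C
t=34: (idle)
t=35: (idle)
t=36: (idle)
t=37: (idle)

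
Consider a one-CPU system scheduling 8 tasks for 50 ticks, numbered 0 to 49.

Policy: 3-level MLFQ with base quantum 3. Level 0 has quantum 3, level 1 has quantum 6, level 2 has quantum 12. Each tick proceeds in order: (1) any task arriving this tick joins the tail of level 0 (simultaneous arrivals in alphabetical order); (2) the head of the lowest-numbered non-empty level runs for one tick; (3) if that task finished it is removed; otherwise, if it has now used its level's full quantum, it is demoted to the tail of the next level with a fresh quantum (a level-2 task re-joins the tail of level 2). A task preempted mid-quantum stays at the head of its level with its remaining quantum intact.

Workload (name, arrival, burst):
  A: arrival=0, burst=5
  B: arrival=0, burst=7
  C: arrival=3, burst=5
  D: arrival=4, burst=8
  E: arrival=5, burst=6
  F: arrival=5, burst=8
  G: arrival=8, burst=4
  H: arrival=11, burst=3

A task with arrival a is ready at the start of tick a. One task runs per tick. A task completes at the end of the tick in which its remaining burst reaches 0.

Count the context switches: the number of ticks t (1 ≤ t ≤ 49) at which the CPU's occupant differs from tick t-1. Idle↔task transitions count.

t=0: L0/L1/L2 = AB/-/- → run A
t=1: L0/L1/L2 = AB/-/- → run A
t=2: L0/L1/L2 = AB/-/- → run A
t=3: L0/L1/L2 = BC/A/- → run B
t=4: L0/L1/L2 = BCD/A/- → run B
t=5: L0/L1/L2 = BCDEF/A/- → run B
t=6: L0/L1/L2 = CDEF/AB/- → run C
t=7: L0/L1/L2 = CDEF/AB/- → run C
t=8: L0/L1/L2 = CDEFG/AB/- → run C
t=9: L0/L1/L2 = DEFG/ABC/- → run D
t=10: L0/L1/L2 = DEFG/ABC/- → run D
t=11: L0/L1/L2 = DEFGH/ABC/- → run D
t=12: L0/L1/L2 = EFGH/ABCD/- → run E
t=13: L0/L1/L2 = EFGH/ABCD/- → run E
t=14: L0/L1/L2 = EFGH/ABCD/- → run E
t=15: L0/L1/L2 = FGH/ABCDE/- → run F
t=16: L0/L1/L2 = FGH/ABCDE/- → run F
t=17: L0/L1/L2 = FGH/ABCDE/- → run F
t=18: L0/L1/L2 = GH/ABCDEF/- → run G
t=19: L0/L1/L2 = GH/ABCDEF/- → run G
t=20: L0/L1/L2 = GH/ABCDEF/- → run G
t=21: L0/L1/L2 = H/ABCDEFG/- → run H
t=22: L0/L1/L2 = H/ABCDEFG/- → run H
t=23: L0/L1/L2 = H/ABCDEFG/- → run H
t=24: L0/L1/L2 = -/ABCDEFG/- → run A
t=25: L0/L1/L2 = -/ABCDEFG/- → run A
t=26: L0/L1/L2 = -/BCDEFG/- → run B
t=27: L0/L1/L2 = -/BCDEFG/- → run B
t=28: L0/L1/L2 = -/BCDEFG/- → run B
t=29: L0/L1/L2 = -/BCDEFG/- → run B
t=30: L0/L1/L2 = -/CDEFG/- → run C
t=31: L0/L1/L2 = -/CDEFG/- → run C
t=32: L0/L1/L2 = -/DEFG/- → run D
t=33: L0/L1/L2 = -/DEFG/- → run D
t=34: L0/L1/L2 = -/DEFG/- → run D
t=35: L0/L1/L2 = -/DEFG/- → run D
t=36: L0/L1/L2 = -/DEFG/- → run D
t=37: L0/L1/L2 = -/EFG/- → run E
t=38: L0/L1/L2 = -/EFG/- → run E
t=39: L0/L1/L2 = -/EFG/- → run E
t=40: L0/L1/L2 = -/FG/- → run F
t=41: L0/L1/L2 = -/FG/- → run F
t=42: L0/L1/L2 = -/FG/- → run F
t=43: L0/L1/L2 = -/FG/- → run F
t=44: L0/L1/L2 = -/FG/- → run F
t=45: L0/L1/L2 = -/G/- → run G
t=46: (idle)
t=47: (idle)
t=48: (idle)
t=49: (idle)

context switches = 15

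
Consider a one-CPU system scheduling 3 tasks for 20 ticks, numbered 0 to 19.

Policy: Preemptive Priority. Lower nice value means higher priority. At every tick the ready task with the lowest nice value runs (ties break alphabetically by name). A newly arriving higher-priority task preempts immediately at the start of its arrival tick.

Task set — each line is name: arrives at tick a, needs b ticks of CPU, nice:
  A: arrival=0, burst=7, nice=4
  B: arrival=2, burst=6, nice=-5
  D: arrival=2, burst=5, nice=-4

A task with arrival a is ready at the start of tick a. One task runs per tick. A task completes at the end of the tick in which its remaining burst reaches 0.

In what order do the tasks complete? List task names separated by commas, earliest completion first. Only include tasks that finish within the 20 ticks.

t=0: ready={A} → run A
t=1: ready={A} → run A
t=2: ready={A,B,D} → run B
t=3: ready={A,B,D} → run B
t=4: ready={A,B,D} → run B
t=5: ready={A,B,D} → run B
t=6: ready={A,B,D} → run B
t=7: ready={A,B,D} → run B
t=8: ready={A,D} → run D
t=9: ready={A,D} → run D
t=10: ready={A,D} → run D
t=11: ready={A,D} → run D
t=12: ready={A,D} → run D
t=13: ready={A} → run A
t=14: ready={A} → run A
t=15: ready={A} → run A
t=16: ready={A} → run A
t=17: ready={A} → run A
t=18: (idle)
t=19: (idle)

completion order = B, D, A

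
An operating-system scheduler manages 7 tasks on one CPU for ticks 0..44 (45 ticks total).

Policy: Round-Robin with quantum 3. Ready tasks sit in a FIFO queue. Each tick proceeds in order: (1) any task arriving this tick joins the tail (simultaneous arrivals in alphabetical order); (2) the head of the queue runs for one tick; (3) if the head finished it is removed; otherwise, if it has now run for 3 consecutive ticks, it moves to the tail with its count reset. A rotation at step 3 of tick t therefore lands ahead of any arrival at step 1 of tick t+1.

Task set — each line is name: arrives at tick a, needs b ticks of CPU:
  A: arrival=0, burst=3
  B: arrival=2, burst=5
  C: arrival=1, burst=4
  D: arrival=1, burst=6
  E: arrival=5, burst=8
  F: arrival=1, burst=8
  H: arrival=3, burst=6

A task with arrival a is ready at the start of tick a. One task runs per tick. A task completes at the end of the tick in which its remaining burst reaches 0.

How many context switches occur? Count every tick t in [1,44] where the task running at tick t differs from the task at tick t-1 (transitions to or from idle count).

context switches = 15

t=0: queue=[A] q_used=0 → run A
t=1: queue=[A,C,D,F] q_used=1 → run A
t=2: queue=[A,C,D,F,B] q_used=2 → run A
t=3: queue=[C,D,F,B,H] q_used=0 → run C
t=4: queue=[C,D,F,B,H] q_used=1 → run C
t=5: queue=[C,D,F,B,H,E] q_used=2 → run C
t=6: queue=[D,F,B,H,E,C] q_used=0 → run D
t=7: queue=[D,F,B,H,E,C] q_used=1 → run D
t=8: queue=[D,F,B,H,E,C] q_used=2 → run D
t=9: queue=[F,B,H,E,C,D] q_used=0 → run F
t=10: queue=[F,B,H,E,C,D] q_used=1 → run F
t=11: queue=[F,B,H,E,C,D] q_used=2 → run F
t=12: queue=[B,H,E,C,D,F] q_used=0 → run B
t=13: queue=[B,H,E,C,D,F] q_used=1 → run B
t=14: queue=[B,H,E,C,D,F] q_used=2 → run B
t=15: queue=[H,E,C,D,F,B] q_used=0 → run H
t=16: queue=[H,E,C,D,F,B] q_used=1 → run H
t=17: queue=[H,E,C,D,F,B] q_used=2 → run H
t=18: queue=[E,C,D,F,B,H] q_used=0 → run E
t=19: queue=[E,C,D,F,B,H] q_used=1 → run E
t=20: queue=[E,C,D,F,B,H] q_used=2 → run E
t=21: queue=[C,D,F,B,H,E] q_used=0 → run C
t=22: queue=[D,F,B,H,E] q_used=0 → run D
t=23: queue=[D,F,B,H,E] q_used=1 → run D
t=24: queue=[D,F,B,H,E] q_used=2 → run D
t=25: queue=[F,B,H,E] q_used=0 → run F
t=26: queue=[F,B,H,E] q_used=1 → run F
t=27: queue=[F,B,H,E] q_used=2 → run F
t=28: queue=[B,H,E,F] q_used=0 → run B
t=29: queue=[B,H,E,F] q_used=1 → run B
t=30: queue=[H,E,F] q_used=0 → run H
t=31: queue=[H,E,F] q_used=1 → run H
t=32: queue=[H,E,F] q_used=2 → run H
t=33: queue=[E,F] q_used=0 → run E
t=34: queue=[E,F] q_used=1 → run E
t=35: queue=[E,F] q_used=2 → run E
t=36: queue=[F,E] q_used=0 → run F
t=37: queue=[F,E] q_used=1 → run F
t=38: queue=[E] q_used=0 → run E
t=39: queue=[E] q_used=1 → run E
t=40: (idle)
t=41: (idle)
t=42: (idle)
t=43: (idle)
t=44: (idle)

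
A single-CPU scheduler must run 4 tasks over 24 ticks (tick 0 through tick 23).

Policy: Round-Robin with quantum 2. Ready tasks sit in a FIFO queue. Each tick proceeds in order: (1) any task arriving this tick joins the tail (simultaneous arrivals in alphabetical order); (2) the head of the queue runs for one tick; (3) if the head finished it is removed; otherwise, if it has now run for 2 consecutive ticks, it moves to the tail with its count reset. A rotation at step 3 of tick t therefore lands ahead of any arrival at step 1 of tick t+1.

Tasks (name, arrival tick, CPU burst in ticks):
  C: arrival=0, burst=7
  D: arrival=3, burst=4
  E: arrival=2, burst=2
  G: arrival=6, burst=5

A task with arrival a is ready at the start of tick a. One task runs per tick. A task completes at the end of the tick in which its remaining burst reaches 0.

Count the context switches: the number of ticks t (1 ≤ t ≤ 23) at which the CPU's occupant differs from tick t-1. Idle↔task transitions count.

t=0: queue=[C] q_used=0 → run C
t=1: queue=[C] q_used=1 → run C
t=2: queue=[C,E] q_used=0 → run C
t=3: queue=[C,E,D] q_used=1 → run C
t=4: queue=[E,D,C] q_used=0 → run E
t=5: queue=[E,D,C] q_used=1 → run E
t=6: queue=[D,C,G] q_used=0 → run D
t=7: queue=[D,C,G] q_used=1 → run D
t=8: queue=[C,G,D] q_used=0 → run C
t=9: queue=[C,G,D] q_used=1 → run C
t=10: queue=[G,D,C] q_used=0 → run G
t=11: queue=[G,D,C] q_used=1 → run G
t=12: queue=[D,C,G] q_used=0 → run D
t=13: queue=[D,C,G] q_used=1 → run D
t=14: queue=[C,G] q_used=0 → run C
t=15: queue=[G] q_used=0 → run G
t=16: queue=[G] q_used=1 → run G
t=17: queue=[G] q_used=0 → run G
t=18: (idle)
t=19: (idle)
t=20: (idle)
t=21: (idle)
t=22: (idle)
t=23: (idle)

context switches = 8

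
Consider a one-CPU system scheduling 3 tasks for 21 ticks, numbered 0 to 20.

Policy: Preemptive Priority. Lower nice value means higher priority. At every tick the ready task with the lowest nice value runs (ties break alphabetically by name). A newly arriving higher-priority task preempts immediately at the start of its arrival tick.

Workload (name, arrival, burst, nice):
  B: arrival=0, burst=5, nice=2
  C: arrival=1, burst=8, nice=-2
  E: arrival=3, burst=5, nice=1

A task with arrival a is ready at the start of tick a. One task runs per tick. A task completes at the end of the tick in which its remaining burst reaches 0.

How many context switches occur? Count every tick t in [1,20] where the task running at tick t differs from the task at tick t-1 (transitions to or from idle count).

t=0: ready={B} → run B
t=1: ready={B,C} → run C
t=2: ready={B,C} → run C
t=3: ready={B,C,E} → run C
t=4: ready={B,C,E} → run C
t=5: ready={B,C,E} → run C
t=6: ready={B,C,E} → run C
t=7: ready={B,C,E} → run C
t=8: ready={B,C,E} → run C
t=9: ready={B,E} → run E
t=10: ready={B,E} → run E
t=11: ready={B,E} → run E
t=12: ready={B,E} → run E
t=13: ready={B,E} → run E
t=14: ready={B} → run B
t=15: ready={B} → run B
t=16: ready={B} → run B
t=17: ready={B} → run B
t=18: (idle)
t=19: (idle)
t=20: (idle)

context switches = 4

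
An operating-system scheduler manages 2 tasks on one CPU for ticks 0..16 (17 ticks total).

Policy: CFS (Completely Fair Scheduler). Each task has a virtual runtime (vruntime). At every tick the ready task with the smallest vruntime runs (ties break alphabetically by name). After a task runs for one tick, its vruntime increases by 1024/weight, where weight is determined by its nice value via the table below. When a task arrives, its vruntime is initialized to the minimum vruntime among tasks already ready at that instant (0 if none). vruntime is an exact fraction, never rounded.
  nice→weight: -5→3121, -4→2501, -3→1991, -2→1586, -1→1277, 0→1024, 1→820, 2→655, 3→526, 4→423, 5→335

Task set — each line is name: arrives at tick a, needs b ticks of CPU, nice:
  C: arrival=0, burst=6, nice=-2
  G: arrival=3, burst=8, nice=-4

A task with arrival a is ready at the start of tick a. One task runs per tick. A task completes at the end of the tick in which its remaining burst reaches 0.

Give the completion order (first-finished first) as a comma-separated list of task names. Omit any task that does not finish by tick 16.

completion order = C, G

t=0: vr[C=0] → run C
t=1: vr[C=512/793] → run C
t=2: vr[C=1024/793] → run C
t=3: vr[C=1536/793 G=1536/793] → run C
t=4: vr[C=2048/793 G=1536/793] → run G
t=5: vr[C=2048/793 G=76288/32513] → run G
t=6: vr[C=2048/793 G=89600/32513] → run C
t=7: vr[C=2560/793 G=89600/32513] → run G
t=8: vr[C=2560/793 G=102912/32513] → run G
t=9: vr[C=2560/793 G=116224/32513] → run C
t=10: vr[G=116224/32513] → run G
t=11: vr[G=129536/32513] → run G
t=12: vr[G=142848/32513] → run G
t=13: vr[G=2560/533] → run G
t=14: (idle)
t=15: (idle)
t=16: (idle)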